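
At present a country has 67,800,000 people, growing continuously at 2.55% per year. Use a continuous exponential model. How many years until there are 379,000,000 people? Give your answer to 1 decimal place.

379000000 = 67800000 · e^(0.0255·t)
t = ln(379000000/67800000) / 0.0255 = ln(5.58997) / 0.0255 = 1.72097 / 0.0255

t ≈ 67.5 years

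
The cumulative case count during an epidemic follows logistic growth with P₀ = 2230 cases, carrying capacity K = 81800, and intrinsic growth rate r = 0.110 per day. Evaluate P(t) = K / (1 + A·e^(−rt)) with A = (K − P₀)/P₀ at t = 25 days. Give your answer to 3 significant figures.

A = (81800 − 2230)/2230 = 35.68161
P(25) = 81800 / (1 + 35.68161·e^(−0.11·25)) = 81800 / (1 + 35.68161·0.063928)
= 81800 / 3.28105 ≈ 24931.05

≈ 24,900 cases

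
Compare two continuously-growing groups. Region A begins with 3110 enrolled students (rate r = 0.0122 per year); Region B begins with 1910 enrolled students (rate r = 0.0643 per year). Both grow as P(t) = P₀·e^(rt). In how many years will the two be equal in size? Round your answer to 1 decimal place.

3110·e^(0.0122t) = 1910·e^(0.0643t)
3110/1910 = e^((0.0643 − 0.0122)t) → ln(1.62827) = 0.0521·t
t = 0.48752 / 0.0521

t ≈ 9.4 years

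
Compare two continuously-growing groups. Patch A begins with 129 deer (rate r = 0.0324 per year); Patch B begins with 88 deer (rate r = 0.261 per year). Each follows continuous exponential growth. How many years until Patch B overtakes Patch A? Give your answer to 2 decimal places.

t ≈ 1.67 years

129·e^(0.0324t) = 88·e^(0.261t)
129/88 = e^((0.261 − 0.0324)t) → ln(1.46591) = 0.2286·t
t = 0.38248 / 0.2286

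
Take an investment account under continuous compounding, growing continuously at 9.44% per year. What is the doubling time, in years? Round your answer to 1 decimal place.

doubling time ≈ 7.3 years

doubling time = ln(2) / |r| = 0.69315 / 0.0944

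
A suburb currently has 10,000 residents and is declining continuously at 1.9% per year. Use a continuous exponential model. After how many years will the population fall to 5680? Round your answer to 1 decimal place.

t ≈ 29.8 years

5680 = 10000 · e^(-0.019·t)
t = ln(5680/10000) / -0.019 = ln(0.568) / -0.019 = -0.56563 / -0.019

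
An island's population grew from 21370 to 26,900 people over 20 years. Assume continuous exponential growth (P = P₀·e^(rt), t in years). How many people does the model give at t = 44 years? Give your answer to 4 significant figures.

r = ln(26900/21370) / 20 ≈ 0.011507 per year
P(44) = 21370 · e^(0.011507·44) = 21370 · 1.65915 ≈ 35455.99

≈ 35,460 people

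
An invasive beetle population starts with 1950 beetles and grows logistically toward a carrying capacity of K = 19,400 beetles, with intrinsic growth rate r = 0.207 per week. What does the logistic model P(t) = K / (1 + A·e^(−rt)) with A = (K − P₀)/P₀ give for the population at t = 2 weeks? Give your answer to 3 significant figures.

A = (19400 − 1950)/1950 = 8.94872
P(2) = 19400 / (1 + 8.94872·e^(−0.207·2)) = 19400 / (1 + 8.94872·0.661001)
= 19400 / 6.91511 ≈ 2805.45

≈ 2,810 beetles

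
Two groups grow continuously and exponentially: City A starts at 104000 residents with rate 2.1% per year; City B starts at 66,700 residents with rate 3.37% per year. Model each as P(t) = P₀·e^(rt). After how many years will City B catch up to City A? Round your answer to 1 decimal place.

t ≈ 35.0 years

104000·e^(0.021t) = 66700·e^(0.0337t)
104000/66700 = e^((0.0337 − 0.021)t) → ln(1.55922) = 0.0127·t
t = 0.44419 / 0.0127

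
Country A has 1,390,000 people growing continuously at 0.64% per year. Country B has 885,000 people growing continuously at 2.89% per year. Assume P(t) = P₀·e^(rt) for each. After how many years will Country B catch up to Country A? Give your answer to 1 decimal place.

t ≈ 20.1 years

1390000·e^(0.0064t) = 885000·e^(0.0289t)
1390000/885000 = e^((0.0289 − 0.0064)t) → ln(1.57062) = 0.0225·t
t = 0.45147 / 0.0225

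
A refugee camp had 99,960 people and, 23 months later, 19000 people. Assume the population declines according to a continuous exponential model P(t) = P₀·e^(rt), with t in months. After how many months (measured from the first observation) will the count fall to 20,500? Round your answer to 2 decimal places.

t ≈ 21.95 months

r = ln(19000/99960) / 23 ≈ -0.072188 per month
t = ln(20500/99960) / r = -1.58435 / -0.072188 ≈ 21.947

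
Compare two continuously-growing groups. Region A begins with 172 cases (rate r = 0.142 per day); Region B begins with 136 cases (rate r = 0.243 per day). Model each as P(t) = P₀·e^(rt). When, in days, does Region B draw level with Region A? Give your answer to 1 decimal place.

172·e^(0.142t) = 136·e^(0.243t)
172/136 = e^((0.243 − 0.142)t) → ln(1.26471) = 0.101·t
t = 0.23484 / 0.101

t ≈ 2.3 days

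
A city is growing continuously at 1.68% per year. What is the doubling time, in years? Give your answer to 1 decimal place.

doubling time ≈ 41.3 years

doubling time = ln(2) / |r| = 0.69315 / 0.0168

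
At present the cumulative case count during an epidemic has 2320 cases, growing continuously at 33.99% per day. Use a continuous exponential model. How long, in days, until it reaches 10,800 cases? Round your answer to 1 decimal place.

10800 = 2320 · e^(0.3399·t)
t = ln(10800/2320) / 0.3399 = ln(4.65517) / 0.3399 = 1.53798 / 0.3399

t ≈ 4.5 days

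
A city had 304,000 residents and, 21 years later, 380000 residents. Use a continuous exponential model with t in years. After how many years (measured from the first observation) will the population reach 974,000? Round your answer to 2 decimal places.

r = ln(380000/304000) / 21 ≈ 0.010626 per year
t = ln(974000/304000) / r = 1.16438 / 0.010626 ≈ 109.58

t ≈ 109.58 years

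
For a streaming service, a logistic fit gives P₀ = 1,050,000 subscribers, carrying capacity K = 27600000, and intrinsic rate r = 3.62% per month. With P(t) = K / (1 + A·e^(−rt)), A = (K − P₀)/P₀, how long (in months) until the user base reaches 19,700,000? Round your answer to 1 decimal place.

A = (27600000 − 1050000)/1050000 = 25.28571
19700000 = 27600000/(1 + 25.28571·e^(−0.0362t)) → 1 + 25.28571·e^(−0.0362t) = 1.40102
e^(−0.0362t) = 0.015859 → t = ln(63.05425)/0.0362 = 4.144/0.0362

t ≈ 114.5 months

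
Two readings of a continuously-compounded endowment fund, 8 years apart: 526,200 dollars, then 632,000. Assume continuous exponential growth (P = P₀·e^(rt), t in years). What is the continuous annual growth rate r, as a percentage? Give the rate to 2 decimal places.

r ≈ 2.29% per year

632000 = 526200 · e^(r·8)
e^(8r) = 632000/526200 = 1.20106
r = ln(1.20106) / 8 = 0.18321 / 8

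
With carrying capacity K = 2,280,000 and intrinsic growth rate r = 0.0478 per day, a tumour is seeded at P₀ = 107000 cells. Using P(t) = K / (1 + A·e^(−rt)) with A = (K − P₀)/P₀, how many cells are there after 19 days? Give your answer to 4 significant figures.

A = (2280000 − 107000)/107000 = 20.30841
P(19) = 2280000 / (1 + 20.30841·e^(−0.0478·19)) = 2280000 / (1 + 20.30841·0.403249)
= 2280000 / 9.18936 ≈ 248113.17

≈ 248,100 cells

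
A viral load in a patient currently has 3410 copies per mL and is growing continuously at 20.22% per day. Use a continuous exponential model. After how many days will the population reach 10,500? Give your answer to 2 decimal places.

10500 = 3410 · e^(0.2022·t)
t = ln(10500/3410) / 0.2022 = ln(3.07918) / 0.2022 = 1.12466 / 0.2022

t ≈ 5.56 days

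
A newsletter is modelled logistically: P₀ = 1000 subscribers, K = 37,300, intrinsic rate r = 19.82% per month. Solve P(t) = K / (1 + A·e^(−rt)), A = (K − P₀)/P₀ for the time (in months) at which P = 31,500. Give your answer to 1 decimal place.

t ≈ 26.7 months

A = (37300 − 1000)/1000 = 36.3
31500 = 37300/(1 + 36.3·e^(−0.1982t)) → 1 + 36.3·e^(−0.1982t) = 1.18413
e^(−0.1982t) = 0.005072 → t = ln(197.14655)/0.1982 = 5.28395/0.1982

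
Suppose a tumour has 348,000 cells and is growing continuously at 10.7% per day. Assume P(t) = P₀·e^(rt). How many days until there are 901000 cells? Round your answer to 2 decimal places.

t ≈ 8.89 days

901000 = 348000 · e^(0.107·t)
t = ln(901000/348000) / 0.107 = ln(2.58908) / 0.107 = 0.9513 / 0.107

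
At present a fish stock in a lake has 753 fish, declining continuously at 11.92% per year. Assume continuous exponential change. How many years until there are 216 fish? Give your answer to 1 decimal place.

t ≈ 10.5 years

216 = 753 · e^(-0.1192·t)
t = ln(216/753) / -0.1192 = ln(0.28685) / -0.1192 = -1.24879 / -0.1192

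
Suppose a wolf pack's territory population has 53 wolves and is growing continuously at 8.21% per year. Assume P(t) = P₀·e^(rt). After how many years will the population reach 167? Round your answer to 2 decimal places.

167 = 53 · e^(0.0821·t)
t = ln(167/53) / 0.0821 = ln(3.15094) / 0.0821 = 1.1477 / 0.0821

t ≈ 13.98 years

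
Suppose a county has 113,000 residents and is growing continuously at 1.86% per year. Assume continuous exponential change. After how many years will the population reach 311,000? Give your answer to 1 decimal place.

t ≈ 54.4 years

311000 = 113000 · e^(0.0186·t)
t = ln(311000/113000) / 0.0186 = ln(2.75221) / 0.0186 = 1.01241 / 0.0186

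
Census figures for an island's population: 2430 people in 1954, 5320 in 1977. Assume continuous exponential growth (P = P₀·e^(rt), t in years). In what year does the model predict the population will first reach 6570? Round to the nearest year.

year 1983

r = ln(5320/2430) / 23 = 0.78358/23 ≈ 0.034069 per year
t = ln(6570/2430) / r = 0.99462/0.034069 ≈ 29.19 years after 1954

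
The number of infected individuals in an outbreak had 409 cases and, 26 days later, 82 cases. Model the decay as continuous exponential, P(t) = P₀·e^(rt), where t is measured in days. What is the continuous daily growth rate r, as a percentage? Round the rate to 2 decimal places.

r ≈ -6.18% per day

82 = 409 · e^(r·26)
e^(26r) = 82/409 = 0.20049
r = ln(0.20049) / 26 = -1.607 / 26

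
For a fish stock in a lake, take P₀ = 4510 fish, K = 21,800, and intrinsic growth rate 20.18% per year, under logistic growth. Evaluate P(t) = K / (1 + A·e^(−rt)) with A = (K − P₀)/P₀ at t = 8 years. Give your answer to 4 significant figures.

≈ 12,370 fish

A = (21800 − 4510)/4510 = 3.8337
P(8) = 21800 / (1 + 3.8337·e^(−0.2018·8)) = 21800 / (1 + 3.8337·0.19901)
= 21800 / 1.76295 ≈ 12365.67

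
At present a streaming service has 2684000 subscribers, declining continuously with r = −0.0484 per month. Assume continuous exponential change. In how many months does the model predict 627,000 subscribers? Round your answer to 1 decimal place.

627000 = 2684000 · e^(-0.0484·t)
t = ln(627000/2684000) / -0.0484 = ln(0.23361) / -0.0484 = -1.45412 / -0.0484

t ≈ 30.0 months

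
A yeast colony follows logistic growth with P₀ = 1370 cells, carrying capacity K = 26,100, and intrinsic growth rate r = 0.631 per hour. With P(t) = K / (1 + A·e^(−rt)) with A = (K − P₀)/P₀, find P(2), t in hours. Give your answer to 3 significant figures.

A = (26100 − 1370)/1370 = 18.05109
P(2) = 26100 / (1 + 18.05109·e^(−0.631·2)) = 26100 / (1 + 18.05109·0.283087)
= 26100 / 6.11004 ≈ 4271.66

≈ 4,270 cells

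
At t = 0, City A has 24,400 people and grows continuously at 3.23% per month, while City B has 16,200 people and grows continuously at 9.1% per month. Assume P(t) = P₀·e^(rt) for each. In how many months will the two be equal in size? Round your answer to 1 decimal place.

t ≈ 7.0 months

24400·e^(0.0323t) = 16200·e^(0.091t)
24400/16200 = e^((0.091 − 0.0323)t) → ln(1.50617) = 0.0587·t
t = 0.40957 / 0.0587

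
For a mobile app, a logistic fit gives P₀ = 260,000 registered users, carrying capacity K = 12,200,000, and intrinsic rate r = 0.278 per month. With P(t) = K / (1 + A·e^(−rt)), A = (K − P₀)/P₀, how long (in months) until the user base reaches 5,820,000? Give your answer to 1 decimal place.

t ≈ 13.4 months

A = (12200000 − 260000)/260000 = 45.92308
5820000 = 12200000/(1 + 45.92308·e^(−0.278t)) → 1 + 45.92308·e^(−0.278t) = 2.09622
e^(−0.278t) = 0.023871 → t = ln(41.89221)/0.278 = 3.7351/0.278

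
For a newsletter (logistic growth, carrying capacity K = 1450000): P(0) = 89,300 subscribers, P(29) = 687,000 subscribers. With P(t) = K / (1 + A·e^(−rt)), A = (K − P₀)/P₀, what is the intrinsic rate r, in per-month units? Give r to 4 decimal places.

r ≈ 0.0903 per month

A = (1450000 − 89300)/89300 = 15.2374
687000 = 1450000/(1 + 15.2374·e^(−r·29)) → e^(−29r) = (2.11063 − 1)/15.2374 = 0.072888
r = −ln(0.072888)/29 = 2.61883/29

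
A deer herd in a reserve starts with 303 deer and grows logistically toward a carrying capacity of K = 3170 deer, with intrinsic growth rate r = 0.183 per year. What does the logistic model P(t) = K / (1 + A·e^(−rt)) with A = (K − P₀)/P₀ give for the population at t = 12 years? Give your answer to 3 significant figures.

≈ 1,540 deer

A = (3170 − 303)/303 = 9.46205
P(12) = 3170 / (1 + 9.46205·e^(−0.183·12)) = 3170 / (1 + 9.46205·0.111247)
= 3170 / 2.05263 ≈ 1544.36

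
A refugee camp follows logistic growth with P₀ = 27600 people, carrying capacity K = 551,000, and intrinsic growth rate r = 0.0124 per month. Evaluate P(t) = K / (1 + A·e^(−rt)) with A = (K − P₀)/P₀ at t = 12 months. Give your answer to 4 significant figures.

≈ 31,770 people

A = (551000 − 27600)/27600 = 18.96377
P(12) = 551000 / (1 + 18.96377·e^(−0.0124·12)) = 551000 / (1 + 18.96377·0.861741)
= 551000 / 17.34186 ≈ 31772.82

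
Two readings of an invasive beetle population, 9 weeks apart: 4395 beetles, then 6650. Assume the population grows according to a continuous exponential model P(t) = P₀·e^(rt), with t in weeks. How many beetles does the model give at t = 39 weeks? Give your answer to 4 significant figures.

r = ln(6650/4395) / 9 ≈ 0.046017 per week
P(39) = 4395 · e^(0.046017·39) = 4395 · 6.01735 ≈ 26446.26

≈ 26,450 beetles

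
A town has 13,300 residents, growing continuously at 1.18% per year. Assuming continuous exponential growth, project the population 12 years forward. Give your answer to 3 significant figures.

≈ 15,300 residents

P(12) = 13300 · e^(0.0118·12) = 13300 · e^(0.1416)
= 13300 · 1.15212 ≈ 15323.14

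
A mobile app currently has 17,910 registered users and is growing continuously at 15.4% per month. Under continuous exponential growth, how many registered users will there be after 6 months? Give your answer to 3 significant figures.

P(6) = 17910 · e^(0.154·6) = 17910 · e^(0.924)
= 17910 · 2.51935 ≈ 45121.52

≈ 45,100 registered users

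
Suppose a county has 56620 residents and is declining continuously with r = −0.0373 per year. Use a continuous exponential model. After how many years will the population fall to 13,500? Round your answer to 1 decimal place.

13500 = 56620 · e^(-0.0373·t)
t = ln(13500/56620) / -0.0373 = ln(0.23843) / -0.0373 = -1.43367 / -0.0373

t ≈ 38.4 years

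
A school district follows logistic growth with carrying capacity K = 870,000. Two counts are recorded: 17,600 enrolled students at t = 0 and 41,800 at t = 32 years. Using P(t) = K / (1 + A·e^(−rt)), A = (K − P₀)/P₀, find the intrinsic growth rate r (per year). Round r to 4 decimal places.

A = (870000 − 17600)/17600 = 48.43182
41800 = 870000/(1 + 48.43182·e^(−r·32)) → e^(−32r) = (20.8134 − 1)/48.43182 = 0.409099
r = −ln(0.409099)/32 = 0.8938/32

r ≈ 0.0279 per year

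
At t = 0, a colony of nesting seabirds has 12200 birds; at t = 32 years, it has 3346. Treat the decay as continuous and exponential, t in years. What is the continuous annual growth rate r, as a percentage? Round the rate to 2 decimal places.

r ≈ -4.04% per year

3346 = 12200 · e^(r·32)
e^(32r) = 3346/12200 = 0.27426
r = ln(0.27426) / 32 = -1.29367 / 32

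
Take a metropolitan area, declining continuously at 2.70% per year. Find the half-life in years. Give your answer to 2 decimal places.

half-life ≈ 25.67 years

half-life = ln(2) / |r| = 0.69315 / 0.027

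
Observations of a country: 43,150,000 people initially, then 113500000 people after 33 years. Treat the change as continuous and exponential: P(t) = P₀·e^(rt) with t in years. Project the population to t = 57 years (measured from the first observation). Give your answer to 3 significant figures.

≈ 229,000,000 people

r = ln(113500000/43150000) / 33 ≈ 0.029307 per year
P(57) = 43150000 · e^(0.029307·57) = 43150000 · 5.31472 ≈ 229330258.61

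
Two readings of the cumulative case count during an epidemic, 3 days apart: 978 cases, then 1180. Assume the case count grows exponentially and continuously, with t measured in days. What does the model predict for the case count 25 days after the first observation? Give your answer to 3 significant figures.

r = ln(1180/978) / 3 ≈ 0.062587 per day
P(25) = 978 · e^(0.062587·25) = 978 · 4.78108 ≈ 4675.9

≈ 4,680 cases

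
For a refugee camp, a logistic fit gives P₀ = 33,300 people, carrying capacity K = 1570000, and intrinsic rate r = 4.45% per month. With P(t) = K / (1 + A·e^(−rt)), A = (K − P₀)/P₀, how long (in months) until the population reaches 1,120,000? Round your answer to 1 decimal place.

t ≈ 106.6 months

A = (1570000 − 33300)/33300 = 46.14715
1120000 = 1570000/(1 + 46.14715·e^(−0.0445t)) → 1 + 46.14715·e^(−0.0445t) = 1.40179
e^(−0.0445t) = 0.008707 → t = ln(114.85512)/0.0445 = 4.74367/0.0445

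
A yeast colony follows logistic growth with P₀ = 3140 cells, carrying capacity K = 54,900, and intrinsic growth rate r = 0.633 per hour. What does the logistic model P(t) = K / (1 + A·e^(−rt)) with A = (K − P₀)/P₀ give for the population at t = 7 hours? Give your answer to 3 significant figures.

≈ 45,900 cells

A = (54900 − 3140)/3140 = 16.48408
P(7) = 54900 / (1 + 16.48408·e^(−0.633·7)) = 54900 / (1 + 16.48408·0.011903)
= 54900 / 1.1962 ≈ 45895.22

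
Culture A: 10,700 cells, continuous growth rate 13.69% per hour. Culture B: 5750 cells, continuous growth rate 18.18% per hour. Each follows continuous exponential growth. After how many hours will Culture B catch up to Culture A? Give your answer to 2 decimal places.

t ≈ 13.83 hours

10700·e^(0.1369t) = 5750·e^(0.1818t)
10700/5750 = e^((0.1818 − 0.1369)t) → ln(1.86087) = 0.0449·t
t = 0.62104 / 0.0449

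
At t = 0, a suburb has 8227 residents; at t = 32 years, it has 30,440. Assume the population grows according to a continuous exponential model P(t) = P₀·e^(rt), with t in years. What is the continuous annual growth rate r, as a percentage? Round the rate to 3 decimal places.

30440 = 8227 · e^(r·32)
e^(32r) = 30440/8227 = 3.70001
r = ln(3.70001) / 32 = 1.30834 / 32

r ≈ 4.089% per year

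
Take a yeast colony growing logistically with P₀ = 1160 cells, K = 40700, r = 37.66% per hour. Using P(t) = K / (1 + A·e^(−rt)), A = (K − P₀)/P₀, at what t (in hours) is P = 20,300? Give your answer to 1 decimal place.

t ≈ 9.4 hours

A = (40700 − 1160)/1160 = 34.08621
20300 = 40700/(1 + 34.08621·e^(−0.3766t)) → 1 + 34.08621·e^(−0.3766t) = 2.00493
e^(−0.3766t) = 0.029482 → t = ln(33.91912)/0.3766 = 3.52398/0.3766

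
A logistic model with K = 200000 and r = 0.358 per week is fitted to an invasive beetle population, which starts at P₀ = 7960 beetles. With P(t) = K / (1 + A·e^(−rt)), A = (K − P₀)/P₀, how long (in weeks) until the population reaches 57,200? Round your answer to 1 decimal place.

t ≈ 6.3 weeks

A = (200000 − 7960)/7960 = 24.12563
57200 = 200000/(1 + 24.12563·e^(−0.358t)) → 1 + 24.12563·e^(−0.358t) = 3.4965
e^(−0.358t) = 0.103479 → t = ln(9.66377)/0.358 = 2.26838/0.358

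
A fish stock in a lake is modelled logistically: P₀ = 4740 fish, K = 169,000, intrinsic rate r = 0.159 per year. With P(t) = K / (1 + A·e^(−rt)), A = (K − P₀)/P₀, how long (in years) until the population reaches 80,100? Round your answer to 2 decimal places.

t ≈ 21.64 years

A = (169000 − 4740)/4740 = 34.65401
80100 = 169000/(1 + 34.65401·e^(−0.159t)) → 1 + 34.65401·e^(−0.159t) = 2.10986
e^(−0.159t) = 0.032027 → t = ln(31.22369)/0.159 = 3.44118/0.159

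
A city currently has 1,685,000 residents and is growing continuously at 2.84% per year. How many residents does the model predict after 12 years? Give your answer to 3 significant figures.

≈ 2,370,000 residents

P(12) = 1685000 · e^(0.0284·12) = 1685000 · e^(0.3408)
= 1685000 · 1.40607 ≈ 2369231.32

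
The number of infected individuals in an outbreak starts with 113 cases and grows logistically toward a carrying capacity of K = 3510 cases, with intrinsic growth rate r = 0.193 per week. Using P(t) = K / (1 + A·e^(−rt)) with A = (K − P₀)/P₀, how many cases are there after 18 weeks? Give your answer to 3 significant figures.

A = (3510 − 113)/113 = 30.06195
P(18) = 3510 / (1 + 30.06195·e^(−0.193·18)) = 3510 / (1 + 30.06195·0.030993)
= 3510 / 1.9317 ≈ 1817.05

≈ 1,820 cases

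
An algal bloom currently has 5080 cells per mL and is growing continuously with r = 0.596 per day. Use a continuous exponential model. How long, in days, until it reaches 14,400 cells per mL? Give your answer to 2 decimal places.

14400 = 5080 · e^(0.596·t)
t = ln(14400/5080) / 0.596 = ln(2.83465) / 0.596 = 1.04192 / 0.596

t ≈ 1.75 days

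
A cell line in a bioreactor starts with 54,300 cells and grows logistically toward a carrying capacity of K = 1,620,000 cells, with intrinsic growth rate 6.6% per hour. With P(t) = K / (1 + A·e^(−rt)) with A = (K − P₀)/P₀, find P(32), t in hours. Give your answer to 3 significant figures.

A = (1620000 − 54300)/54300 = 28.83425
P(32) = 1620000 / (1 + 28.83425·e^(−0.066·32)) = 1620000 / (1 + 28.83425·0.120996)
= 1620000 / 4.48882 ≈ 360896.49

≈ 361,000 cells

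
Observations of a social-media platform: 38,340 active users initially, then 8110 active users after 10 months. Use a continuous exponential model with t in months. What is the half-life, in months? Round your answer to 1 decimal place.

half-life ≈ 4.5 months

r = ln(8110/38340) / 10 = ln(0.21153) / 10 ≈ -0.15534 per month
half-life = ln 2 / |r| = 0.69315 / 0.15534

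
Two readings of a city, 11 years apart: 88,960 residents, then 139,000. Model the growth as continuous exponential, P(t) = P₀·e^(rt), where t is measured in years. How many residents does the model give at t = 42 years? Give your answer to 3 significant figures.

r = ln(139000/88960) / 11 ≈ 0.040572 per year
P(42) = 88960 · e^(0.040572·42) = 88960 · 5.49592 ≈ 488916.7

≈ 489,000 residents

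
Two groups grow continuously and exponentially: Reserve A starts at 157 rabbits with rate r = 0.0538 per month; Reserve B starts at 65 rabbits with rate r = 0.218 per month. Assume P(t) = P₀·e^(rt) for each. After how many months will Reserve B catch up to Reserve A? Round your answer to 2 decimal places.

t ≈ 5.37 months

157·e^(0.0538t) = 65·e^(0.218t)
157/65 = e^((0.218 − 0.0538)t) → ln(2.41538) = 0.1642·t
t = 0.88186 / 0.1642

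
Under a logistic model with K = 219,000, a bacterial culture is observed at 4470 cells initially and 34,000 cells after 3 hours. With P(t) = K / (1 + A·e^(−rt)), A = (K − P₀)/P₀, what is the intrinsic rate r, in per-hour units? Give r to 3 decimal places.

r ≈ 0.726 per hour

A = (219000 − 4470)/4470 = 47.99329
34000 = 219000/(1 + 47.99329·e^(−r·3)) → e^(−3r) = (6.44118 − 1)/47.99329 = 0.113374
r = −ln(0.113374)/3 = 2.17707/3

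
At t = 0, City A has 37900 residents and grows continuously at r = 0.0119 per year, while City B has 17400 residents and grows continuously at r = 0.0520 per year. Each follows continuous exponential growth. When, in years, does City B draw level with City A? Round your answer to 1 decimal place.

37900·e^(0.0119t) = 17400·e^(0.052t)
37900/17400 = e^((0.052 − 0.0119)t) → ln(2.17816) = 0.0401·t
t = 0.77848 / 0.0401

t ≈ 19.4 years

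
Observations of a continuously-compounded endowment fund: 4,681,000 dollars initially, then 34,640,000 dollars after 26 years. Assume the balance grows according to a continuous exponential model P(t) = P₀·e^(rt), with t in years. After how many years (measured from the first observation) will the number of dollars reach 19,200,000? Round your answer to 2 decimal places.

t ≈ 18.33 years

r = ln(34640000/4681000) / 26 ≈ 0.076981 per year
t = ln(19200000/4681000) / r = 1.4114 / 0.076981 ≈ 18.334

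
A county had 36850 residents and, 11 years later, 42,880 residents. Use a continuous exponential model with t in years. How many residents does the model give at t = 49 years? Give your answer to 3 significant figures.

r = ln(42880/36850) / 11 ≈ 0.013777 per year
P(49) = 36850 · e^(0.013777·49) = 36850 · 1.9642 ≈ 72380.83

≈ 72,400 residents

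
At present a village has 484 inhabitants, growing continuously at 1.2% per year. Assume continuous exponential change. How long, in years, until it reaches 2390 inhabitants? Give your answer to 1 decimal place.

2390 = 484 · e^(0.012·t)
t = ln(2390/484) / 0.012 = ln(4.93802) / 0.012 = 1.59696 / 0.012

t ≈ 133.1 years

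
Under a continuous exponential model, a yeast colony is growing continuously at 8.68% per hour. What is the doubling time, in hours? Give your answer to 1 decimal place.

doubling time ≈ 8.0 hours

doubling time = ln(2) / |r| = 0.69315 / 0.0868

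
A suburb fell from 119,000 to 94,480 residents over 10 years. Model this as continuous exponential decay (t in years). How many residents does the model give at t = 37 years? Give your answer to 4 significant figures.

≈ 50,670 residents

r = ln(94480/119000) / 10 ≈ -0.023074 per year
P(37) = 119000 · e^(-0.023074·37) = 119000 · 0.42583 ≈ 50673.49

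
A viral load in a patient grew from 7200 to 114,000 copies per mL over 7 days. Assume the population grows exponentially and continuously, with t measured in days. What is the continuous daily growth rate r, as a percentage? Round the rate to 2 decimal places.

r ≈ 39.46% per day

114000 = 7200 · e^(r·7)
e^(7r) = 114000/7200 = 15.83333
r = ln(15.83333) / 7 = 2.76212 / 7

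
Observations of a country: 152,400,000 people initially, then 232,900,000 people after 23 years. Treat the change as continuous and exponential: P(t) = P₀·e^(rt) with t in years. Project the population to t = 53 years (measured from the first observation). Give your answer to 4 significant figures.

≈ 405,000,000 people

r = ln(232900000/152400000) / 23 ≈ 0.018439 per year
P(53) = 152400000 · e^(0.018439·53) = 152400000 · 2.65721 ≈ 404958173.3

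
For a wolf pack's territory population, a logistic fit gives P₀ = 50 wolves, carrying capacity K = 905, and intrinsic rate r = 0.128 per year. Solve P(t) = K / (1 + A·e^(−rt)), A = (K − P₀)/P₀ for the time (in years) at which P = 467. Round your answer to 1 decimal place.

A = (905 − 50)/50 = 17.1
467 = 905/(1 + 17.1·e^(−0.128t)) → 1 + 17.1·e^(−0.128t) = 1.9379
e^(−0.128t) = 0.054848 → t = ln(18.23219)/0.128 = 2.90319/0.128

t ≈ 22.7 years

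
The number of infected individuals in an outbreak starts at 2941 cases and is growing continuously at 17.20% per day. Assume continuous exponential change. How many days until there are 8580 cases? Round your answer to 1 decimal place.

8580 = 2941 · e^(0.172·t)
t = ln(8580/2941) / 0.172 = ln(2.91738) / 0.172 = 1.07068 / 0.172

t ≈ 6.2 days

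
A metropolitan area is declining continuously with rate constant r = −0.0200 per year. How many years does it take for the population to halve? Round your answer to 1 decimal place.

half-life = ln(2) / |r| = 0.69315 / 0.02

half-life ≈ 34.7 years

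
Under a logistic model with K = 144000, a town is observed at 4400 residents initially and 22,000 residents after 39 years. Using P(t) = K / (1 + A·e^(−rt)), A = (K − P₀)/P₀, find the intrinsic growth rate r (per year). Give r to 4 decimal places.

A = (144000 − 4400)/4400 = 31.72727
22000 = 144000/(1 + 31.72727·e^(−r·39)) → e^(−39r) = (6.54545 − 1)/31.72727 = 0.174785
r = −ln(0.174785)/39 = 1.7442/39

r ≈ 0.0447 per year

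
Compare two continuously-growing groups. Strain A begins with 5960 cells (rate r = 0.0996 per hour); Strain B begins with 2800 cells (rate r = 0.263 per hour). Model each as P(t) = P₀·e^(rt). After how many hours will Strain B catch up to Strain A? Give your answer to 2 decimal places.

t ≈ 4.62 hours

5960·e^(0.0996t) = 2800·e^(0.263t)
5960/2800 = e^((0.263 − 0.0996)t) → ln(2.12857) = 0.1634·t
t = 0.75545 / 0.1634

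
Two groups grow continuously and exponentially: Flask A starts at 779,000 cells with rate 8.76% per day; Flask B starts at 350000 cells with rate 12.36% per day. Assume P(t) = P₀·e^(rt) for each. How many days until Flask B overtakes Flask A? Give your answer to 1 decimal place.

t ≈ 22.2 days

779000·e^(0.0876t) = 350000·e^(0.1236t)
779000/350000 = e^((0.1236 − 0.0876)t) → ln(2.22571) = 0.036·t
t = 0.80008 / 0.036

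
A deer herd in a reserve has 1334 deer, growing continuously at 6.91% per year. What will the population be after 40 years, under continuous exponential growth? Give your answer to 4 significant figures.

P(40) = 1334 · e^(0.0691·40) = 1334 · e^(2.764)
= 1334 · 15.86317 ≈ 21161.47

≈ 21,160 deer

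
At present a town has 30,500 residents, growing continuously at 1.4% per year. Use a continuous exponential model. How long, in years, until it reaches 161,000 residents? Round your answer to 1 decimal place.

161000 = 30500 · e^(0.014·t)
t = ln(161000/30500) / 0.014 = ln(5.27869) / 0.014 = 1.66368 / 0.014

t ≈ 118.8 years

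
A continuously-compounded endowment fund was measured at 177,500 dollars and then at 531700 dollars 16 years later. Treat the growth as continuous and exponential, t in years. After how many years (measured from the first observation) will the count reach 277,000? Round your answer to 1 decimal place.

t ≈ 6.5 years

r = ln(531700/177500) / 16 ≈ 0.068569 per year
t = ln(277000/177500) / r = 0.44505 / 0.068569 ≈ 6.49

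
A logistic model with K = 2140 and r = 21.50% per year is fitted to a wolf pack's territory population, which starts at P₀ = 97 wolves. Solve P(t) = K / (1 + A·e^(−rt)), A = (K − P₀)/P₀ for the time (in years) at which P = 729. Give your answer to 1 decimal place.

t ≈ 11.1 years

A = (2140 − 97)/97 = 21.06186
729 = 2140/(1 + 21.06186·e^(−0.215t)) → 1 + 21.06186·e^(−0.215t) = 2.93553
e^(−0.215t) = 0.091897 → t = ln(10.88171)/0.215 = 2.38708/0.215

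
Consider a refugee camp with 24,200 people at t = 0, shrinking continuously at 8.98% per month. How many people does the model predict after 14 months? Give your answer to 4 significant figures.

≈ 6,884 people

P(14) = 24200 · e^(-0.0898·14) = 24200 · e^(-1.2572)
= 24200 · 0.28445 ≈ 6883.67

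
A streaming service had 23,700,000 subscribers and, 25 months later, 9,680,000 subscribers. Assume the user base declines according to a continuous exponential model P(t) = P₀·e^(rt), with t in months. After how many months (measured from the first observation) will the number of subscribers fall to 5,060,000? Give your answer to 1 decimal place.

r = ln(9680000/23700000) / 25 ≈ -0.035817 per month
t = ln(5060000/23700000) / r = -1.54411 / -0.035817 ≈ 43.112

t ≈ 43.1 months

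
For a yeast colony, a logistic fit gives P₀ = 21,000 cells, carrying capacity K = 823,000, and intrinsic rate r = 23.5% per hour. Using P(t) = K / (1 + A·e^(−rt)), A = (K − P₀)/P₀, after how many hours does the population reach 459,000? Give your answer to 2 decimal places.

A = (823000 − 21000)/21000 = 38.19048
459000 = 823000/(1 + 38.19048·e^(−0.235t)) → 1 + 38.19048·e^(−0.235t) = 1.79303
e^(−0.235t) = 0.020765 → t = ln(48.15777)/0.235 = 3.87448/0.235

t ≈ 16.49 hours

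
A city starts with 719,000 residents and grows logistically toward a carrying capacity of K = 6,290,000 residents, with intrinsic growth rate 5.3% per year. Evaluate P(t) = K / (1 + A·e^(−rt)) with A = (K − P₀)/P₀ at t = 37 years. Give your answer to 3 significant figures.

≈ 3,010,000 residents

A = (6290000 − 719000)/719000 = 7.74826
P(37) = 6290000 / (1 + 7.74826·e^(−0.053·37)) = 6290000 / (1 + 7.74826·0.140718)
= 6290000 / 2.09032 ≈ 3009112.95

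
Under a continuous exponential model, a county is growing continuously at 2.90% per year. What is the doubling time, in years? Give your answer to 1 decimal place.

doubling time ≈ 23.9 years

doubling time = ln(2) / |r| = 0.69315 / 0.029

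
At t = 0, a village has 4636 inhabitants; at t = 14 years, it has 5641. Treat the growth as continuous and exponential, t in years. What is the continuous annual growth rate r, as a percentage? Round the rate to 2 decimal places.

r ≈ 1.40% per year

5641 = 4636 · e^(r·14)
e^(14r) = 5641/4636 = 1.21678
r = ln(1.21678) / 14 = 0.19621 / 14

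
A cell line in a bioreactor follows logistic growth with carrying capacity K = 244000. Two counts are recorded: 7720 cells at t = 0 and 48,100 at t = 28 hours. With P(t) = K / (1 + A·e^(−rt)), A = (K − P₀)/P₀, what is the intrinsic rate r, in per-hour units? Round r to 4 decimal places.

A = (244000 − 7720)/7720 = 30.60622
48100 = 244000/(1 + 30.60622·e^(−r·28)) → e^(−28r) = (5.07277 − 1)/30.60622 = 0.13307
r = −ln(0.13307)/28 = 2.01688/28

r ≈ 0.0720 per hour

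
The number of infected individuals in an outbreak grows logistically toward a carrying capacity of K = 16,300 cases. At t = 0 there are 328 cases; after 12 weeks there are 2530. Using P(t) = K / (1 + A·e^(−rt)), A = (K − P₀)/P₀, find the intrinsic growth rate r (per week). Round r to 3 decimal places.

r ≈ 0.183 per week

A = (16300 − 328)/328 = 48.69512
2530 = 16300/(1 + 48.69512·e^(−r·12)) → e^(−12r) = (6.44269 − 1)/48.69512 = 0.111771
r = −ln(0.111771)/12 = 2.19131/12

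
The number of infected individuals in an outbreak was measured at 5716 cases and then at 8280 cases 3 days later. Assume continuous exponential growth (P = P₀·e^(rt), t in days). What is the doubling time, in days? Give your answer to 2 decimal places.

r = ln(8280/5716) / 3 = ln(1.44857) / 3 ≈ 0.123525 per day
doubling time = ln 2 / |r| = 0.69315 / 0.123525

doubling time ≈ 5.61 days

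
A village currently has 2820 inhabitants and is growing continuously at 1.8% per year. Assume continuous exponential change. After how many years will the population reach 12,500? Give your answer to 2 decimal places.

t ≈ 82.72 years

12500 = 2820 · e^(0.018·t)
t = ln(12500/2820) / 0.018 = ln(4.43262) / 0.018 = 1.48899 / 0.018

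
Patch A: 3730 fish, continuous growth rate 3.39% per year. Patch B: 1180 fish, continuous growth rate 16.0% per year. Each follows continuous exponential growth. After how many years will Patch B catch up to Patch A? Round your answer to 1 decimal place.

3730·e^(0.0339t) = 1180·e^(0.16t)
3730/1180 = e^((0.16 − 0.0339)t) → ln(3.16102) = 0.1261·t
t = 1.15089 / 0.1261

t ≈ 9.1 years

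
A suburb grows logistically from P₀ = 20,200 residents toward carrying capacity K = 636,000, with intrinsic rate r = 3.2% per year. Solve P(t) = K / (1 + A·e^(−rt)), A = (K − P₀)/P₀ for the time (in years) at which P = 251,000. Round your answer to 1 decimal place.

t ≈ 93.4 years

A = (636000 − 20200)/20200 = 30.48515
251000 = 636000/(1 + 30.48515·e^(−0.032t)) → 1 + 30.48515·e^(−0.032t) = 2.53386
e^(−0.032t) = 0.050315 → t = ln(19.87473)/0.032 = 2.98945/0.032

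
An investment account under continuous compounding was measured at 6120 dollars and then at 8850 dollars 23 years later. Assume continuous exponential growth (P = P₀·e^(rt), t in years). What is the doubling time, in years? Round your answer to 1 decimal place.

doubling time ≈ 43.2 years

r = ln(8850/6120) / 23 = ln(1.44608) / 23 ≈ 0.016037 per year
doubling time = ln 2 / |r| = 0.69315 / 0.016037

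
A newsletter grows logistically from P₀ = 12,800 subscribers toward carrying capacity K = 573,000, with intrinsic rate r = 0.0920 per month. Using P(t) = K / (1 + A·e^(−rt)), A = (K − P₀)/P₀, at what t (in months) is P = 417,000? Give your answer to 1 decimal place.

A = (573000 − 12800)/12800 = 43.76562
417000 = 573000/(1 + 43.76562·e^(−0.092t)) → 1 + 43.76562·e^(−0.092t) = 1.3741
e^(−0.092t) = 0.008548 → t = ln(116.98888)/0.092 = 4.76208/0.092

t ≈ 51.8 months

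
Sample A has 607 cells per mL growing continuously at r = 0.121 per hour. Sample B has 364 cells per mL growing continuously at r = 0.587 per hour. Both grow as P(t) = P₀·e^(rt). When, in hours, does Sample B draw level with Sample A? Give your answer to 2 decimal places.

t ≈ 1.10 hours

607·e^(0.121t) = 364·e^(0.587t)
607/364 = e^((0.587 − 0.121)t) → ln(1.66758) = 0.466·t
t = 0.51137 / 0.466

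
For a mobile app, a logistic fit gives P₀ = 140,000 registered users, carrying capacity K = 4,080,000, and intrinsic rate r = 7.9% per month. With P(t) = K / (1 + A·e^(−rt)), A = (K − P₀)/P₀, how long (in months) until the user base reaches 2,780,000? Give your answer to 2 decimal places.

A = (4080000 − 140000)/140000 = 28.14286
2780000 = 4080000/(1 + 28.14286·e^(−0.079t)) → 1 + 28.14286·e^(−0.079t) = 1.46763
e^(−0.079t) = 0.016616 → t = ln(60.18242)/0.079 = 4.09738/0.079

t ≈ 51.87 months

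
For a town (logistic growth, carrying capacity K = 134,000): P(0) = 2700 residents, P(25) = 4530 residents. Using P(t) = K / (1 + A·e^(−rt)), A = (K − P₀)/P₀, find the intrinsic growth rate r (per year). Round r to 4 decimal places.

A = (134000 − 2700)/2700 = 48.62963
4530 = 134000/(1 + 48.62963·e^(−r·25)) → e^(−25r) = (29.58057 − 1)/48.62963 = 0.587719
r = −ln(0.587719)/25 = 0.53151/25

r ≈ 0.0213 per year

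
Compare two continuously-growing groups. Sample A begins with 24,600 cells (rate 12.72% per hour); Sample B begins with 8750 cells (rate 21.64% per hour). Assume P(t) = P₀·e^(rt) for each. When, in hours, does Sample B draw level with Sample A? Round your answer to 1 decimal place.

t ≈ 11.6 hours

24600·e^(0.1272t) = 8750·e^(0.2164t)
24600/8750 = e^((0.2164 − 0.1272)t) → ln(2.81143) = 0.0892·t
t = 1.03369 / 0.0892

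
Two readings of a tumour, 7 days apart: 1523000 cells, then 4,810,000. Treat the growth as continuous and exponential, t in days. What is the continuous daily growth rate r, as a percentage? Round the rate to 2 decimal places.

r ≈ 16.43% per day

4810000 = 1523000 · e^(r·7)
e^(7r) = 4810000/1523000 = 3.15824
r = ln(3.15824) / 7 = 1.15002 / 7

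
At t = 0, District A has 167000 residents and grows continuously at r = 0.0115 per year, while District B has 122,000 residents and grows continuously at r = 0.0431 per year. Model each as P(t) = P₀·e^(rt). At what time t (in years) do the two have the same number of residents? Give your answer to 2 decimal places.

t ≈ 9.94 years

167000·e^(0.0115t) = 122000·e^(0.0431t)
167000/122000 = e^((0.0431 − 0.0115)t) → ln(1.36885) = 0.0316·t
t = 0.31397 / 0.0316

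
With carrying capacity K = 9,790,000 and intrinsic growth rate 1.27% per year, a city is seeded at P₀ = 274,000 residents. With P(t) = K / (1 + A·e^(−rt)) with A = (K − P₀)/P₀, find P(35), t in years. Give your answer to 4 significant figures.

≈ 420,800 residents

A = (9790000 − 274000)/274000 = 34.72993
P(35) = 9790000 / (1 + 34.72993·e^(−0.0127·35)) = 9790000 / (1 + 34.72993·0.641145)
= 9790000 / 23.26691 ≈ 420769.22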